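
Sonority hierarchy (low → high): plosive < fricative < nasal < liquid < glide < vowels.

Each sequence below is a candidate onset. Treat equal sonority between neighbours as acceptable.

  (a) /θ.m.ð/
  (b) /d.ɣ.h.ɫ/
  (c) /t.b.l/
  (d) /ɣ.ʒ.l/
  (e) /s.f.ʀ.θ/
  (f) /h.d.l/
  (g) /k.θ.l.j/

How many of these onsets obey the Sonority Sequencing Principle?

4

(a) sonority 2-3-2: ill-formed.
(b) sonority 1-2-2-4: well-formed.
(c) sonority 1-1-4: well-formed.
(d) sonority 2-2-4: well-formed.
(e) sonority 2-2-4-2: ill-formed.
(f) sonority 2-1-4: ill-formed.
(g) sonority 1-2-4-5: well-formed.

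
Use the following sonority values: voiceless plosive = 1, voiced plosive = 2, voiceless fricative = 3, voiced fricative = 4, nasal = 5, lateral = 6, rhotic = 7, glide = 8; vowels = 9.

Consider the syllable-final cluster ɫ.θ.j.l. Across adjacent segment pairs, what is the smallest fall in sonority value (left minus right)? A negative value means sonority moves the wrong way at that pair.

/ɫ/: lateral = 6.
/θ/: voiceless fricative = 3.
/j/: glide = 8.
/l/: lateral = 6.
/ɫ/→/θ/: change +3.
/θ/→/j/: change -5.
/j/→/l/: change +2.
Minimum = -5.

-5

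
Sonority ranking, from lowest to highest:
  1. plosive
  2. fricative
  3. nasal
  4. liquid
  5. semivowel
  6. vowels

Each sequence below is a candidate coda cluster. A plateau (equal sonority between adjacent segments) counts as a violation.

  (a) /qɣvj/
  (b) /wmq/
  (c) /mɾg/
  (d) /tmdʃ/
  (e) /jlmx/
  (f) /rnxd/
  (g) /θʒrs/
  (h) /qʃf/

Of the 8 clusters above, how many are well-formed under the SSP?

3

(a) sonority 1-2-2-5: ill-formed.
(b) sonority 5-3-1: well-formed.
(c) sonority 3-4-1: ill-formed.
(d) sonority 1-3-1-2: ill-formed.
(e) sonority 5-4-3-2: well-formed.
(f) sonority 4-3-2-1: well-formed.
(g) sonority 2-2-4-2: ill-formed.
(h) sonority 1-2-2: ill-formed.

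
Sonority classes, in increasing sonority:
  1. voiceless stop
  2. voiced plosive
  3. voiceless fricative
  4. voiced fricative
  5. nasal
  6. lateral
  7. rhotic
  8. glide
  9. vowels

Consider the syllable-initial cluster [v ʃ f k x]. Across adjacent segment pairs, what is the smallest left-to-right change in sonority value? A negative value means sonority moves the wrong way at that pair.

/v/ is a voiced fricative (sonority 4).
/ʃ/ is a voiceless fricative (sonority 3).
/f/ is a voiceless fricative (sonority 3).
/k/ is a voiceless stop (sonority 1).
/x/ is a voiceless fricative (sonority 3).
/v/→/ʃ/: change -1.
/ʃ/→/f/: change +0.
/f/→/k/: change -2.
/k/→/x/: change +2.
Minimum = -2.

-2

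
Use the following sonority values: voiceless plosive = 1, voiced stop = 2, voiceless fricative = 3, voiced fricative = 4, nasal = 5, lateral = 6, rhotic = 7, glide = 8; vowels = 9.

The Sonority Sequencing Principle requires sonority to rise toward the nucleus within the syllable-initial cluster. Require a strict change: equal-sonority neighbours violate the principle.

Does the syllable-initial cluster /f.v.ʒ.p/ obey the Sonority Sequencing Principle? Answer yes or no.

no

/f/ — voiceless fricative, sonority 3.
/v/ — voiced fricative, sonority 4.
/ʒ/ — voiced fricative, sonority 4.
/p/ — voiceless plosive, sonority 1.
The profile is 3-4-4-1. Between /v/ (4) and /ʒ/ (4) sonority does not rise, so the cluster violates the SSP.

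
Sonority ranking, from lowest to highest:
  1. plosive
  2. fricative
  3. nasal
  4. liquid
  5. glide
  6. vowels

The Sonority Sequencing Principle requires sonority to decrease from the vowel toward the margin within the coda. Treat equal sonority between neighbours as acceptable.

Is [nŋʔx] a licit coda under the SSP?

/n/ — nasal, sonority 3.
/ŋ/ — nasal, sonority 3.
/ʔ/ — plosive, sonority 1.
/x/ — fricative, sonority 2.
The profile is 3-3-1-2. Between /ʔ/ (1) and /x/ (2) sonority does not fall, so the cluster violates the SSP.

no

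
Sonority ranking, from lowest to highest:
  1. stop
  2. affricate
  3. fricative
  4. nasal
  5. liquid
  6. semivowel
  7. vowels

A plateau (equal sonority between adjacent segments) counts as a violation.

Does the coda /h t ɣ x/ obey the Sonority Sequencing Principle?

/h/ is a fricative (sonority 3).
/t/ is a stop (sonority 1).
/ɣ/ is a fricative (sonority 3).
/x/ is a fricative (sonority 3).
The profile is 3-1-3-3. Between /t/ (1) and /ɣ/ (3) sonority does not fall, so the cluster violates the SSP.

no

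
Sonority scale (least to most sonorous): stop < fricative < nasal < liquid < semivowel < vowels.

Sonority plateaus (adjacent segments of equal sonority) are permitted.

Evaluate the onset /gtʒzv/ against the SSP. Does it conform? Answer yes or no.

yes

/g/ is a stop (sonority 1).
/t/ is a stop (sonority 1).
/ʒ/ is a fricative (sonority 2).
/z/ is a fricative (sonority 2).
/v/ is a fricative (sonority 2).
The profile 1-1-2-2-2 is non-decreasing (plateaus allowed), so the onset satisfies the SSP.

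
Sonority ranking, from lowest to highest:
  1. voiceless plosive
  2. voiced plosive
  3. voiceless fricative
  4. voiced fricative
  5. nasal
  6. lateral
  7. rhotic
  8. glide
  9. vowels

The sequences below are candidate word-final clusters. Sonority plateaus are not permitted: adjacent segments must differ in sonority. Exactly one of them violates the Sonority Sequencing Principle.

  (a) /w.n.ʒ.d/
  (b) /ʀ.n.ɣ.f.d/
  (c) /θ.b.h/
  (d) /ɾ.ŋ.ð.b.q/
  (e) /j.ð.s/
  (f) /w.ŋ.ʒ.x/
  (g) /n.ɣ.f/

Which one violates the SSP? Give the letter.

(a) sonority 8-5-4-2: well-formed.
(b) sonority 7-5-4-3-2: well-formed.
(c) sonority 3-2-3: ill-formed.
(d) sonority 7-5-4-2-1: well-formed.
(e) sonority 8-4-3: well-formed.
(f) sonority 8-5-4-3: well-formed.
(g) sonority 5-4-3: well-formed.

c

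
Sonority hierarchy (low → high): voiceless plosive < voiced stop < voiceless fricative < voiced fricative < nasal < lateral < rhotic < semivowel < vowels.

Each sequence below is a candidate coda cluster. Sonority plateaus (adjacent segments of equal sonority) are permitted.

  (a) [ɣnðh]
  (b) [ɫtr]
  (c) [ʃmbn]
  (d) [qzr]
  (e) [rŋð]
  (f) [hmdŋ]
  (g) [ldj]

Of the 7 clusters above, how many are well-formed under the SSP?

1

(a) [ɣnðh]: profile 4-5-4-3 — violates.
(b) [ɫtr]: profile 6-1-7 — violates.
(c) [ʃmbn]: profile 3-5-2-5 — violates.
(d) [qzr]: profile 1-4-7 — violates.
(e) [rŋð]: profile 7-5-4 — obeys.
(f) [hmdŋ]: profile 3-5-2-5 — violates.
(g) [ldj]: profile 6-2-8 — violates.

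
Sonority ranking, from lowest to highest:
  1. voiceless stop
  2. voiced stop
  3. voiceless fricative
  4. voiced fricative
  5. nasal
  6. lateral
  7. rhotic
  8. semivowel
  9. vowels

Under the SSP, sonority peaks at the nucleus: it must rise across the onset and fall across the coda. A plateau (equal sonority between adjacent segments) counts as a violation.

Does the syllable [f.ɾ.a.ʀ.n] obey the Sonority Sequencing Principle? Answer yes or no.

Onset: /f/ is a voiceless fricative (sonority 3), /ɾ/ is a rhotic (sonority 7); then the nucleus /a/ (sonority 9).
Onset profile 3-7-9 — rises to the nucleus.
Coda: /ʀ/ is a rhotic (sonority 7), /n/ is a nasal (sonority 5).
Coda profile 9-7-5 — falls from the nucleus.

yes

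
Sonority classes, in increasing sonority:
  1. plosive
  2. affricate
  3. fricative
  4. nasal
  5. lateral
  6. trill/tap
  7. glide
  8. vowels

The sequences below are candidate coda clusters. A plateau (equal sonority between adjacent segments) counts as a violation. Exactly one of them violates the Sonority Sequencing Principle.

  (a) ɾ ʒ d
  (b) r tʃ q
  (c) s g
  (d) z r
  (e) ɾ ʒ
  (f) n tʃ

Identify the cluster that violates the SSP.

d

(a) 6-3-1 → obeys
(b) 6-2-1 → obeys
(c) 3-1 → obeys
(d) 3-6 → violates
(e) 6-3 → obeys
(f) 4-2 → obeys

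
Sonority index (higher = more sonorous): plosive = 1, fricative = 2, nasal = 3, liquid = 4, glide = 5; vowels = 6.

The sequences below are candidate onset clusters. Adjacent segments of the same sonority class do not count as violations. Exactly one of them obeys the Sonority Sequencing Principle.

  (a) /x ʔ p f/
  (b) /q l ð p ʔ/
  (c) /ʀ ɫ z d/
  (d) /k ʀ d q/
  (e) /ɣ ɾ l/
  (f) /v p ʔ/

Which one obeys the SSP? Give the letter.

e

(a) /x ʔ p f/: profile 2-1-1-2 — violates.
(b) /q l ð p ʔ/: profile 1-4-2-1-1 — violates.
(c) /ʀ ɫ z d/: profile 4-4-2-1 — violates.
(d) /k ʀ d q/: profile 1-4-1-1 — violates.
(e) /ɣ ɾ l/: profile 2-4-4 — obeys.
(f) /v p ʔ/: profile 2-1-1 — violates.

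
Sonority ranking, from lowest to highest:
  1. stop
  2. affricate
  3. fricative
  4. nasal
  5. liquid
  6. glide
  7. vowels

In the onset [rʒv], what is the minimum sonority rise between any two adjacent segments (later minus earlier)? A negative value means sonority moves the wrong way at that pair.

/r/ is a liquid (sonority 5).
/ʒ/ is a fricative (sonority 3).
/v/ is a fricative (sonority 3).
/r/→/ʒ/: change -2.
/ʒ/→/v/: change +0.
Minimum = -2.

-2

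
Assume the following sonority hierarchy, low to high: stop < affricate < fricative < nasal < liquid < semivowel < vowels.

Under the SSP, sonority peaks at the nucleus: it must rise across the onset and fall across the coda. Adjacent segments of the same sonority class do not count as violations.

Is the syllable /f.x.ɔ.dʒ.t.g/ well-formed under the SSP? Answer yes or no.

Onset: /f/ is a fricative (sonority 3), /x/ is a fricative (sonority 3); then the nucleus /ɔ/ (sonority 7).
Onset profile 3-3-7 — rises to the nucleus.
Coda: /dʒ/ is an affricate (sonority 2), /t/ is a stop (sonority 1), /g/ is a stop (sonority 1).
Coda profile 7-2-1-1 — falls from the nucleus.

yes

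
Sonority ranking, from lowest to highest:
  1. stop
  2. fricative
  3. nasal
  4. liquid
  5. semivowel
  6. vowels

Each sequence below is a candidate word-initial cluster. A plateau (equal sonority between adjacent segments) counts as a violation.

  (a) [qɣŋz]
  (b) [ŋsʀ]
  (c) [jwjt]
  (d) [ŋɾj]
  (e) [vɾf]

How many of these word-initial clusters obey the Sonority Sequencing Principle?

(a) 1-2-3-2 → violates
(b) 3-2-4 → violates
(c) 5-5-5-1 → violates
(d) 3-4-5 → obeys
(e) 2-4-2 → violates

1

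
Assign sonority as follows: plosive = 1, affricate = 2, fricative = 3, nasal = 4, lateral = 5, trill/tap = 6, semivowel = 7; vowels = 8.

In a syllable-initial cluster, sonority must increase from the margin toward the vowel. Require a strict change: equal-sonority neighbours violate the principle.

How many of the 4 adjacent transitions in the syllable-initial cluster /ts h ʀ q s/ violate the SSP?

1

/ts/ — affricate, sonority 2.
/h/ — fricative, sonority 3.
/ʀ/ — trill/tap, sonority 6.
/q/ — plosive, sonority 1.
/s/ — fricative, sonority 3.
/ts/→/h/: 2→3 (rises) — ok.
/h/→/ʀ/: 3→6 (rises) — ok.
/ʀ/→/q/: 6→1 (does not rise) — violation.
/q/→/s/: 1→3 (rises) — ok.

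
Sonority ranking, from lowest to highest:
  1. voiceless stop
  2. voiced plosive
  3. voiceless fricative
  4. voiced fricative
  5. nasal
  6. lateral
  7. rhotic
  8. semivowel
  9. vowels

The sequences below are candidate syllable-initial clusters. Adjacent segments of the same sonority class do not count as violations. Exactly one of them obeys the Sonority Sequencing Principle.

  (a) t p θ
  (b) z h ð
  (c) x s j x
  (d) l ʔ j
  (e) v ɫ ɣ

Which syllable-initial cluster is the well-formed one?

(a) 1-1-3 → obeys
(b) 4-3-4 → violates
(c) 3-3-8-3 → violates
(d) 6-1-8 → violates
(e) 4-6-4 → violates

a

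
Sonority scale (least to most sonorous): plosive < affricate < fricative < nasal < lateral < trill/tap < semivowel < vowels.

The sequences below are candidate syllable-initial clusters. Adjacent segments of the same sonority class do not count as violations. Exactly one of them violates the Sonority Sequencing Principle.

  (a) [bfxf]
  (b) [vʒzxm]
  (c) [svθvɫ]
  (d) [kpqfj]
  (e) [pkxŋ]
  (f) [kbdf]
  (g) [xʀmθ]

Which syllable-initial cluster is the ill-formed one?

(a) 1-3-3-3 → obeys
(b) 3-3-3-3-4 → obeys
(c) 3-3-3-3-5 → obeys
(d) 1-1-1-3-7 → obeys
(e) 1-1-3-4 → obeys
(f) 1-1-1-3 → obeys
(g) 3-6-4-3 → violates

g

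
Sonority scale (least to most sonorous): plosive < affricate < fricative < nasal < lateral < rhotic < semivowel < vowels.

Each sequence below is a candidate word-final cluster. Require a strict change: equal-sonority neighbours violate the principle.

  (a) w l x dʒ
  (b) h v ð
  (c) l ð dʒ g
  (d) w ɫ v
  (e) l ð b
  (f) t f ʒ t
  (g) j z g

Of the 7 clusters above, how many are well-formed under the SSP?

5

(a) w l x dʒ: profile 7-5-3-2 — obeys.
(b) h v ð: profile 3-3-3 — violates.
(c) l ð dʒ g: profile 5-3-2-1 — obeys.
(d) w ɫ v: profile 7-5-3 — obeys.
(e) l ð b: profile 5-3-1 — obeys.
(f) t f ʒ t: profile 1-3-3-1 — violates.
(g) j z g: profile 7-3-1 — obeys.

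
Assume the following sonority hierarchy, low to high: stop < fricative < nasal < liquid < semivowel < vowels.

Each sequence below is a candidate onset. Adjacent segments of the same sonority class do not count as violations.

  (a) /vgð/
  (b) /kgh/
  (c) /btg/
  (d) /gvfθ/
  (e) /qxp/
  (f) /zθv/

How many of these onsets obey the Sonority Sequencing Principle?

4

(a) sonority 2-1-2: ill-formed.
(b) sonority 1-1-2: well-formed.
(c) sonority 1-1-1: well-formed.
(d) sonority 1-2-2-2: well-formed.
(e) sonority 1-2-1: ill-formed.
(f) sonority 2-2-2: well-formed.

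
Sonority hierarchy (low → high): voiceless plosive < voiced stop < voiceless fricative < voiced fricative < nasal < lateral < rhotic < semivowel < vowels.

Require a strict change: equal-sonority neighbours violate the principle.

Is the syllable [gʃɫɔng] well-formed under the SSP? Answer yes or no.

Onset: /g/ is a voiced stop (sonority 2), /ʃ/ is a voiceless fricative (sonority 3), /ɫ/ is a lateral (sonority 6); then the nucleus /ɔ/ (sonority 9).
Onset profile 2-3-6-9 — rises to the nucleus.
Coda: /n/ is a nasal (sonority 5), /g/ is a voiced stop (sonority 2).
Coda profile 9-5-2 — falls from the nucleus.

yes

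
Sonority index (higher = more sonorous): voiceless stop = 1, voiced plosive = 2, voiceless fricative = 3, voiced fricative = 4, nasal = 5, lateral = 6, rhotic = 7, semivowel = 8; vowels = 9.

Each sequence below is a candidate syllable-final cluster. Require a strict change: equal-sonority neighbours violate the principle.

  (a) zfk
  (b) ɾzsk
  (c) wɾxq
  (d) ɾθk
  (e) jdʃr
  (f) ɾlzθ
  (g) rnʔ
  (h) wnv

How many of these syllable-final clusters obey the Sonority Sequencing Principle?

7

(a) sonority 4-3-1: well-formed.
(b) sonority 7-4-3-1: well-formed.
(c) sonority 8-7-3-1: well-formed.
(d) sonority 7-3-1: well-formed.
(e) sonority 8-2-3-7: ill-formed.
(f) sonority 7-6-4-3: well-formed.
(g) sonority 7-5-1: well-formed.
(h) sonority 8-5-4: well-formed.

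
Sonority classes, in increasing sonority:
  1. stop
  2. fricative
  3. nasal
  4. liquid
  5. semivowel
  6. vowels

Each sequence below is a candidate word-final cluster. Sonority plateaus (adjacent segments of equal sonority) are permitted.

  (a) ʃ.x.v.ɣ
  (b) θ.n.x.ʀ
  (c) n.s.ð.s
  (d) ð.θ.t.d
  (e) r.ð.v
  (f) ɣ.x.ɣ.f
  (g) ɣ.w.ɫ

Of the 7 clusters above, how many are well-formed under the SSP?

(a) 2-2-2-2 → obeys
(b) 2-3-2-4 → violates
(c) 3-2-2-2 → obeys
(d) 2-2-1-1 → obeys
(e) 4-2-2 → obeys
(f) 2-2-2-2 → obeys
(g) 2-5-4 → violates

5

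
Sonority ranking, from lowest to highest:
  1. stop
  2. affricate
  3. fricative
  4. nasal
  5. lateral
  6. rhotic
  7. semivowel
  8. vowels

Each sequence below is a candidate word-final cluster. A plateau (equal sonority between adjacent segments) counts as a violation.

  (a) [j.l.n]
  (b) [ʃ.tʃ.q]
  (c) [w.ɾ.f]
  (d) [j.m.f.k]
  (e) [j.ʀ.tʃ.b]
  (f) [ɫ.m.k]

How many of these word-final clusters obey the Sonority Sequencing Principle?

(a) sonority 7-5-4: well-formed.
(b) sonority 3-2-1: well-formed.
(c) sonority 7-6-3: well-formed.
(d) sonority 7-4-3-1: well-formed.
(e) sonority 7-6-2-1: well-formed.
(f) sonority 5-4-1: well-formed.

6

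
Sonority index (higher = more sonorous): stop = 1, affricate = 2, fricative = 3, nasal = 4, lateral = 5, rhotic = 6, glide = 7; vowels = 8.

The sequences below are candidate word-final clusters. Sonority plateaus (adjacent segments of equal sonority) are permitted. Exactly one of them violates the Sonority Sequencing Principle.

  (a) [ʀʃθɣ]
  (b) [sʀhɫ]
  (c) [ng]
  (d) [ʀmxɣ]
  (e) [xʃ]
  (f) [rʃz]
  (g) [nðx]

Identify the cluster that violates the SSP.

b

(a) [ʀʃθɣ]: profile 6-3-3-3 — obeys.
(b) [sʀhɫ]: profile 3-6-3-5 — violates.
(c) [ng]: profile 4-1 — obeys.
(d) [ʀmxɣ]: profile 6-4-3-3 — obeys.
(e) [xʃ]: profile 3-3 — obeys.
(f) [rʃz]: profile 6-3-3 — obeys.
(g) [nðx]: profile 4-3-3 — obeys.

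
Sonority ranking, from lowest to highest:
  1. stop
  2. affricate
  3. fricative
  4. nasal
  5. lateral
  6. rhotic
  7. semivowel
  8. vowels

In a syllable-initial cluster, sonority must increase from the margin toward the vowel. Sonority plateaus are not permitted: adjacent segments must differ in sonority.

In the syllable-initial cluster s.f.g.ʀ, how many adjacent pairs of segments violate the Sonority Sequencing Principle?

/s/ is a fricative (sonority 3).
/f/ is a fricative (sonority 3).
/g/ is a stop (sonority 1).
/ʀ/ is a rhotic (sonority 6).
/s/→/f/: 3→3 (plateau) — violation.
/f/→/g/: 3→1 (does not rise) — violation.
/g/→/ʀ/: 1→6 (rises) — ok.

2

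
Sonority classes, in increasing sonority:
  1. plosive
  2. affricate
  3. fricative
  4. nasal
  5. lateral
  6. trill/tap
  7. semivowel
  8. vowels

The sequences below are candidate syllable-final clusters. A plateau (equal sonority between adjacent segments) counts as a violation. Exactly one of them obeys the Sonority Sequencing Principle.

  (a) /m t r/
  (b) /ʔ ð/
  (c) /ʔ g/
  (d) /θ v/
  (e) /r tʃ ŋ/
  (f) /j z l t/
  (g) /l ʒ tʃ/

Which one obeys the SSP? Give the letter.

g

(a) /m t r/: profile 4-1-6 — violates.
(b) /ʔ ð/: profile 1-3 — violates.
(c) /ʔ g/: profile 1-1 — violates.
(d) /θ v/: profile 3-3 — violates.
(e) /r tʃ ŋ/: profile 6-2-4 — violates.
(f) /j z l t/: profile 7-3-5-1 — violates.
(g) /l ʒ tʃ/: profile 5-3-2 — obeys.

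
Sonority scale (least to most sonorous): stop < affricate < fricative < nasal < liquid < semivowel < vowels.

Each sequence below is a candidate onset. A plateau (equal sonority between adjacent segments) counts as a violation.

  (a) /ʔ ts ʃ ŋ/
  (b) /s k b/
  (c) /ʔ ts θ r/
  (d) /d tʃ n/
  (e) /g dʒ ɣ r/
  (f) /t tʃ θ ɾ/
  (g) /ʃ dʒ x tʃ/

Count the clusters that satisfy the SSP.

5

(a) sonority 1-2-3-4: well-formed.
(b) sonority 3-1-1: ill-formed.
(c) sonority 1-2-3-5: well-formed.
(d) sonority 1-2-4: well-formed.
(e) sonority 1-2-3-5: well-formed.
(f) sonority 1-2-3-5: well-formed.
(g) sonority 3-2-3-2: ill-formed.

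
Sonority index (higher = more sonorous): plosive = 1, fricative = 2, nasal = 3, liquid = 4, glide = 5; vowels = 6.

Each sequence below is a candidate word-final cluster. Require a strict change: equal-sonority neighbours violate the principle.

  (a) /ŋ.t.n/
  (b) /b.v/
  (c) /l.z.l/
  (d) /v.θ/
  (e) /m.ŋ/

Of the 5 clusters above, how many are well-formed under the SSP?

(a) 3-1-3 → violates
(b) 1-2 → violates
(c) 4-2-4 → violates
(d) 2-2 → violates
(e) 3-3 → violates

0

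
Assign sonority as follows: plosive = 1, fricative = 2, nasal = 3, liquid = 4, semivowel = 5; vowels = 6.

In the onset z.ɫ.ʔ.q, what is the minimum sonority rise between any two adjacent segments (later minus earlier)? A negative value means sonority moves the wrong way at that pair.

/z/ is a fricative (sonority 2).
/ɫ/ is a liquid (sonority 4).
/ʔ/ is a plosive (sonority 1).
/q/ is a plosive (sonority 1).
/z/→/ɫ/: change +2.
/ɫ/→/ʔ/: change -3.
/ʔ/→/q/: change +0.
Minimum = -3.

-3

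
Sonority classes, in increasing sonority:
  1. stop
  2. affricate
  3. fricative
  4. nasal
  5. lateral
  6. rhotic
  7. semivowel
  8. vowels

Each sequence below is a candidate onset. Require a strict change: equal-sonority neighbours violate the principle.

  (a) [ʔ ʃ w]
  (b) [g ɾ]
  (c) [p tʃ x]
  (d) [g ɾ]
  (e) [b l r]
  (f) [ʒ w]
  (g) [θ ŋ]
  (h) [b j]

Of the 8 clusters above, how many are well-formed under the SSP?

(a) [ʔ ʃ w]: profile 1-3-7 — obeys.
(b) [g ɾ]: profile 1-6 — obeys.
(c) [p tʃ x]: profile 1-2-3 — obeys.
(d) [g ɾ]: profile 1-6 — obeys.
(e) [b l r]: profile 1-5-6 — obeys.
(f) [ʒ w]: profile 3-7 — obeys.
(g) [θ ŋ]: profile 3-4 — obeys.
(h) [b j]: profile 1-7 — obeys.

8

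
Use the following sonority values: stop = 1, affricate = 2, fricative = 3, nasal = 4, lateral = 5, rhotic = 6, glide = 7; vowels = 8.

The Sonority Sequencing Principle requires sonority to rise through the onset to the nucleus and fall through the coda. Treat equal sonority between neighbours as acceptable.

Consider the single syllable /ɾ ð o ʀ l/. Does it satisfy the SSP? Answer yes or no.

Onset: /ɾ/ is a rhotic (sonority 6), /ð/ is a fricative (sonority 3); then the nucleus /o/ (sonority 8).
Onset profile 6-3-8 — does not rise throughout.
Coda: /ʀ/ is a rhotic (sonority 6), /l/ is a lateral (sonority 5).
Coda profile 8-6-5 — falls from the nucleus.

no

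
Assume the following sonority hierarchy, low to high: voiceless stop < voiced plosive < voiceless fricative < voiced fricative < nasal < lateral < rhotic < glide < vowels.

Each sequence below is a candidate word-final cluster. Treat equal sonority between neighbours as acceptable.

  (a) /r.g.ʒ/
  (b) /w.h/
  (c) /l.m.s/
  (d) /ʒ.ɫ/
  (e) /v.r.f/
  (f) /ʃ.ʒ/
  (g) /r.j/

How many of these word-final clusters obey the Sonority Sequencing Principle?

2

(a) 7-2-4 → violates
(b) 8-3 → obeys
(c) 6-5-3 → obeys
(d) 4-6 → violates
(e) 4-7-3 → violates
(f) 3-4 → violates
(g) 7-8 → violates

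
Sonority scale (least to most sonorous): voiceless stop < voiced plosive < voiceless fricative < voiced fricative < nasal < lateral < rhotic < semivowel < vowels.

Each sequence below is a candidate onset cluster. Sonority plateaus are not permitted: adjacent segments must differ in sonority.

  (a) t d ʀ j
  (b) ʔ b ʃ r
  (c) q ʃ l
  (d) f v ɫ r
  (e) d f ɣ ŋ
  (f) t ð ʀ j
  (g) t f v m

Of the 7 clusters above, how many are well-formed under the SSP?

7

(a) 1-2-7-8 → obeys
(b) 1-2-3-7 → obeys
(c) 1-3-6 → obeys
(d) 3-4-6-7 → obeys
(e) 2-3-4-5 → obeys
(f) 1-4-7-8 → obeys
(g) 1-3-4-5 → obeys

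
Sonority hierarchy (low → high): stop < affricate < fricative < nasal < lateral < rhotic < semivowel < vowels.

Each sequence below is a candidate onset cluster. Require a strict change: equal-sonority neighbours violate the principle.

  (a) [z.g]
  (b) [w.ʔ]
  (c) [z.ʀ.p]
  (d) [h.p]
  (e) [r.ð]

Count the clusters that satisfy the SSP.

0

(a) sonority 3-1: ill-formed.
(b) sonority 7-1: ill-formed.
(c) sonority 3-6-1: ill-formed.
(d) sonority 3-1: ill-formed.
(e) sonority 6-3: ill-formed.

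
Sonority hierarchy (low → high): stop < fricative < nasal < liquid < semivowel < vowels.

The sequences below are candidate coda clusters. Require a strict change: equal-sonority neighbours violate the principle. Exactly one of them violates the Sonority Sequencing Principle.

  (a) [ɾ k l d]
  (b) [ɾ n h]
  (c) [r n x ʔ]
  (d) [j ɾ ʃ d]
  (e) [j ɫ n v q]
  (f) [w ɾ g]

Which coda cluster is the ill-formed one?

a

(a) [ɾ k l d]: profile 4-1-4-1 — violates.
(b) [ɾ n h]: profile 4-3-2 — obeys.
(c) [r n x ʔ]: profile 4-3-2-1 — obeys.
(d) [j ɾ ʃ d]: profile 5-4-2-1 — obeys.
(e) [j ɫ n v q]: profile 5-4-3-2-1 — obeys.
(f) [w ɾ g]: profile 5-4-1 — obeys.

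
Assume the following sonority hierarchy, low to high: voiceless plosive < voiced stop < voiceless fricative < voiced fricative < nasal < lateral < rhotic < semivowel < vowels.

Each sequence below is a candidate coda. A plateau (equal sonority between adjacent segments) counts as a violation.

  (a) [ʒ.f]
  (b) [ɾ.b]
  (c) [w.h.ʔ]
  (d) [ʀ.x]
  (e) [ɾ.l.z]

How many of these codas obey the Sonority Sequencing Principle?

5

(a) [ʒ.f]: profile 4-3 — obeys.
(b) [ɾ.b]: profile 7-2 — obeys.
(c) [w.h.ʔ]: profile 8-3-1 — obeys.
(d) [ʀ.x]: profile 7-3 — obeys.
(e) [ɾ.l.z]: profile 7-6-4 — obeys.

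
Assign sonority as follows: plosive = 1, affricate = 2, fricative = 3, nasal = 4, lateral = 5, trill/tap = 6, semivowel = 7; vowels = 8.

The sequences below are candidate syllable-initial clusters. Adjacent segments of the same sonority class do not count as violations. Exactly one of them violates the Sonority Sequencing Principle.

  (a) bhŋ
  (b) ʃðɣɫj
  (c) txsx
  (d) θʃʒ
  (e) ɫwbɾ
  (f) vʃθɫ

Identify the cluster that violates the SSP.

e

(a) bhŋ: profile 1-3-4 — obeys.
(b) ʃðɣɫj: profile 3-3-3-5-7 — obeys.
(c) txsx: profile 1-3-3-3 — obeys.
(d) θʃʒ: profile 3-3-3 — obeys.
(e) ɫwbɾ: profile 5-7-1-6 — violates.
(f) vʃθɫ: profile 3-3-3-5 — obeys.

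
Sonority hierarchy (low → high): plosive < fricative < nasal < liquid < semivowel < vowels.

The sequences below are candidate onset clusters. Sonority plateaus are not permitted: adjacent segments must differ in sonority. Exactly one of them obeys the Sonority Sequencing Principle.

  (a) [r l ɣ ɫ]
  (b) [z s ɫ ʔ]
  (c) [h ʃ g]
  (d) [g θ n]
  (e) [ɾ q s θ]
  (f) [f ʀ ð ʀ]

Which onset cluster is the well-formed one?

d

(a) 4-4-2-4 → violates
(b) 2-2-4-1 → violates
(c) 2-2-1 → violates
(d) 1-2-3 → obeys
(e) 4-1-2-2 → violates
(f) 2-4-2-4 → violates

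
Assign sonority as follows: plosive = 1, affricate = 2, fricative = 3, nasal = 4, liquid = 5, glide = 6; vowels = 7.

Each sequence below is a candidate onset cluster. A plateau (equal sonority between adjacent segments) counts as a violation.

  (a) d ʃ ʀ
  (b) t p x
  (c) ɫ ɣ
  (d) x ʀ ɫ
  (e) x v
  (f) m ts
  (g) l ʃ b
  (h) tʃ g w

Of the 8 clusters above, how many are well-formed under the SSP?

(a) 1-3-5 → obeys
(b) 1-1-3 → violates
(c) 5-3 → violates
(d) 3-5-5 → violates
(e) 3-3 → violates
(f) 4-2 → violates
(g) 5-3-1 → violates
(h) 2-1-6 → violates

1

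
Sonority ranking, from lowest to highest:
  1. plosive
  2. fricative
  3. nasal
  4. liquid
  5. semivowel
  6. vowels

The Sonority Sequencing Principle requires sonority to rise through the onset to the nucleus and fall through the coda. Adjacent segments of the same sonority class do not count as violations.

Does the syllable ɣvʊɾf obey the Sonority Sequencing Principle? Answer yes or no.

Onset: /ɣ/ is a fricative (sonority 2), /v/ is a fricative (sonority 2); then the nucleus /ʊ/ (sonority 6).
Onset profile 2-2-6 — rises to the nucleus.
Coda: /ɾ/ is a liquid (sonority 4), /f/ is a fricative (sonority 2).
Coda profile 6-4-2 — falls from the nucleus.

yes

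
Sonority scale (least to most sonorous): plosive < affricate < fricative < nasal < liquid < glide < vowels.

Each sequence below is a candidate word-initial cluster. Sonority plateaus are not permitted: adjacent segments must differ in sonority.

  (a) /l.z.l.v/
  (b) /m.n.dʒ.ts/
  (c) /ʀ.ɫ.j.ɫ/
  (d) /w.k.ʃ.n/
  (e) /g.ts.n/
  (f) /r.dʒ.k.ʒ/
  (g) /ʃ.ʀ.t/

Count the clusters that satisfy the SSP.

1

(a) /l.z.l.v/: profile 5-3-5-3 — violates.
(b) /m.n.dʒ.ts/: profile 4-4-2-2 — violates.
(c) /ʀ.ɫ.j.ɫ/: profile 5-5-6-5 — violates.
(d) /w.k.ʃ.n/: profile 6-1-3-4 — violates.
(e) /g.ts.n/: profile 1-2-4 — obeys.
(f) /r.dʒ.k.ʒ/: profile 5-2-1-3 — violates.
(g) /ʃ.ʀ.t/: profile 3-5-1 — violates.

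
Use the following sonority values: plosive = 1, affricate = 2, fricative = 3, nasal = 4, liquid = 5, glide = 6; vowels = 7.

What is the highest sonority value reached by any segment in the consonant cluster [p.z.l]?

5

/p/ — plosive, sonority 1.
/z/ — fricative, sonority 3.
/l/ — liquid, sonority 5.
The maximum is 5.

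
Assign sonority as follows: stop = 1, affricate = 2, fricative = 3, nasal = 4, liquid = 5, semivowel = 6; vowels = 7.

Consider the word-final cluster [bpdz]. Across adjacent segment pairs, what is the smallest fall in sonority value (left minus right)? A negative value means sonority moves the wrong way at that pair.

-2

/b/: stop = 1.
/p/: stop = 1.
/d/: stop = 1.
/z/: fricative = 3.
/b/→/p/: change +0.
/p/→/d/: change +0.
/d/→/z/: change -2.
Minimum = -2.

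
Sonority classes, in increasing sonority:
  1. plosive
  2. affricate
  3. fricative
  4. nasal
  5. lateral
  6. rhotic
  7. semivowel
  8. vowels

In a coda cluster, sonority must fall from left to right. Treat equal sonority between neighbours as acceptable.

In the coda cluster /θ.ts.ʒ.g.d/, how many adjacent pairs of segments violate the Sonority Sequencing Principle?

/θ/ is a fricative (sonority 3).
/ts/ is an affricate (sonority 2).
/ʒ/ is a fricative (sonority 3).
/g/ is a plosive (sonority 1).
/d/ is a plosive (sonority 1).
/θ/→/ts/: 3→2 (falls) — ok.
/ts/→/ʒ/: 2→3 (does not fall) — violation.
/ʒ/→/g/: 3→1 (falls) — ok.
/g/→/d/: 1→1 (plateau, allowed) — ok.

1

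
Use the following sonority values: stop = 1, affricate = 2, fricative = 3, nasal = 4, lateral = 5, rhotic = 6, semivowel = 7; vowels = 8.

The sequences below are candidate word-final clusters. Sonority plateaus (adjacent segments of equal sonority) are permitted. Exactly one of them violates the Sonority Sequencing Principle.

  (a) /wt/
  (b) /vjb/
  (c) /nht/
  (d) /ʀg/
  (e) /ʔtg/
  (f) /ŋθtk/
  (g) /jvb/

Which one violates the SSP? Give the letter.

(a) /wt/: profile 7-1 — obeys.
(b) /vjb/: profile 3-7-1 — violates.
(c) /nht/: profile 4-3-1 — obeys.
(d) /ʀg/: profile 6-1 — obeys.
(e) /ʔtg/: profile 1-1-1 — obeys.
(f) /ŋθtk/: profile 4-3-1-1 — obeys.
(g) /jvb/: profile 7-3-1 — obeys.

b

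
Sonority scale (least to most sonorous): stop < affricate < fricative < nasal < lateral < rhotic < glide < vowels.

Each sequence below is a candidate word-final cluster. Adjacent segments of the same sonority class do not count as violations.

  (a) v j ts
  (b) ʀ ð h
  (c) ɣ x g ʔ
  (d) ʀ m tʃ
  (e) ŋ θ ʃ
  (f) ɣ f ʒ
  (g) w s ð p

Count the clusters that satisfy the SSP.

6

(a) v j ts: profile 3-7-2 — violates.
(b) ʀ ð h: profile 6-3-3 — obeys.
(c) ɣ x g ʔ: profile 3-3-1-1 — obeys.
(d) ʀ m tʃ: profile 6-4-2 — obeys.
(e) ŋ θ ʃ: profile 4-3-3 — obeys.
(f) ɣ f ʒ: profile 3-3-3 — obeys.
(g) w s ð p: profile 7-3-3-1 — obeys.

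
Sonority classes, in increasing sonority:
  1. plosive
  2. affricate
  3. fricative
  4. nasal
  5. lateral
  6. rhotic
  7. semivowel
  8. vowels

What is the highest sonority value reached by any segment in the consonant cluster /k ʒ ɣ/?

3

/k/ — plosive, sonority 1.
/ʒ/ — fricative, sonority 3.
/ɣ/ — fricative, sonority 3.
The maximum is 3.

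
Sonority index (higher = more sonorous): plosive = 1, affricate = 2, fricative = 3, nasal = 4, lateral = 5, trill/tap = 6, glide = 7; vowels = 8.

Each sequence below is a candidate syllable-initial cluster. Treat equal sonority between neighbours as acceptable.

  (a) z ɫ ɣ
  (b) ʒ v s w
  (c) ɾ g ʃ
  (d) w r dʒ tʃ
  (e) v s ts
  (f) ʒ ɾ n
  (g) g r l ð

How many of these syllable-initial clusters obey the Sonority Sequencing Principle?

1

(a) sonority 3-5-3: ill-formed.
(b) sonority 3-3-3-7: well-formed.
(c) sonority 6-1-3: ill-formed.
(d) sonority 7-6-2-2: ill-formed.
(e) sonority 3-3-2: ill-formed.
(f) sonority 3-6-4: ill-formed.
(g) sonority 1-6-5-3: ill-formed.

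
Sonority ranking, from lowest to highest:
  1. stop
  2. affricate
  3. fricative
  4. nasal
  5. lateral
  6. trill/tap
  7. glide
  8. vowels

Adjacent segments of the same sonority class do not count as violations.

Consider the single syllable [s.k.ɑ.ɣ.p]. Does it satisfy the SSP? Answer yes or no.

no

Onset: /s/ is a fricative (sonority 3), /k/ is a stop (sonority 1); then the nucleus /ɑ/ (sonority 8).
Onset profile 3-1-8 — does not rise throughout.
Coda: /ɣ/ is a fricative (sonority 3), /p/ is a stop (sonority 1).
Coda profile 8-3-1 — falls from the nucleus.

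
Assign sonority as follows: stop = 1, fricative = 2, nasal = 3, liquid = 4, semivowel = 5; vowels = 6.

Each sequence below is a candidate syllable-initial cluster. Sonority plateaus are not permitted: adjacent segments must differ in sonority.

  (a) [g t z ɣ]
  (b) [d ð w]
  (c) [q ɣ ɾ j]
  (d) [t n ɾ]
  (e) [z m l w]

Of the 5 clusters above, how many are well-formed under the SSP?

(a) sonority 1-1-2-2: ill-formed.
(b) sonority 1-2-5: well-formed.
(c) sonority 1-2-4-5: well-formed.
(d) sonority 1-3-4: well-formed.
(e) sonority 2-3-4-5: well-formed.

4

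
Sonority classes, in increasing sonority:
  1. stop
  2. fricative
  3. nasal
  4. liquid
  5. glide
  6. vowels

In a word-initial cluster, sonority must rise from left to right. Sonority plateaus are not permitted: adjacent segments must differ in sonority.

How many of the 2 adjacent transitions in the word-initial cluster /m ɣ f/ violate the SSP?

/m/ is a nasal (sonority 3).
/ɣ/ is a fricative (sonority 2).
/f/ is a fricative (sonority 2).
/m/→/ɣ/: 3→2 (does not rise) — violation.
/ɣ/→/f/: 2→2 (plateau) — violation.

2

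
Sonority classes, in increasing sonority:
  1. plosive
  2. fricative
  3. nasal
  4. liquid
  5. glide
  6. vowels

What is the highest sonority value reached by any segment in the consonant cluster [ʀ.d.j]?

/ʀ/ is a liquid (sonority 4).
/d/ is a plosive (sonority 1).
/j/ is a glide (sonority 5).
The maximum is 5.

5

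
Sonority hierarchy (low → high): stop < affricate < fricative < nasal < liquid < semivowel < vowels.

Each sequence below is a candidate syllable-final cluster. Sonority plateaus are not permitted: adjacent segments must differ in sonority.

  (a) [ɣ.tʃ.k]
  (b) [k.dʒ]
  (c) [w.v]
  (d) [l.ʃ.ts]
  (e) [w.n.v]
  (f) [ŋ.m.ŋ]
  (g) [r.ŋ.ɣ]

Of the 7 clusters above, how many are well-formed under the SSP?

5

(a) 3-2-1 → obeys
(b) 1-2 → violates
(c) 6-3 → obeys
(d) 5-3-2 → obeys
(e) 6-4-3 → obeys
(f) 4-4-4 → violates
(g) 5-4-3 → obeys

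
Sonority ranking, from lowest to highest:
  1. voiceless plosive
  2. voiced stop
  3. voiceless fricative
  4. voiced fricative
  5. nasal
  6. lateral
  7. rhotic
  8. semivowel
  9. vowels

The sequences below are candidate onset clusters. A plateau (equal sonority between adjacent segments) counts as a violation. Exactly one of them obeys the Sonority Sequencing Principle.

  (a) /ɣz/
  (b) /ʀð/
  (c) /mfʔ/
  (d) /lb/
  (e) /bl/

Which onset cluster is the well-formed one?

e

(a) /ɣz/: profile 4-4 — violates.
(b) /ʀð/: profile 7-4 — violates.
(c) /mfʔ/: profile 5-3-1 — violates.
(d) /lb/: profile 6-2 — violates.
(e) /bl/: profile 2-6 — obeys.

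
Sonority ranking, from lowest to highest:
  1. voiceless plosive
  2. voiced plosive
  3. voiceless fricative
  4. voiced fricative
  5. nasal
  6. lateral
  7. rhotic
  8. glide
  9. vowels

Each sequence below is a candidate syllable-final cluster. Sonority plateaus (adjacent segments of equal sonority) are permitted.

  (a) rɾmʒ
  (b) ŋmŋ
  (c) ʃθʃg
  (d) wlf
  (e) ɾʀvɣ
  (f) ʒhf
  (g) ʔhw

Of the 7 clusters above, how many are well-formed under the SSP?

(a) sonority 7-7-5-4: well-formed.
(b) sonority 5-5-5: well-formed.
(c) sonority 3-3-3-2: well-formed.
(d) sonority 8-6-3: well-formed.
(e) sonority 7-7-4-4: well-formed.
(f) sonority 4-3-3: well-formed.
(g) sonority 1-3-8: ill-formed.

6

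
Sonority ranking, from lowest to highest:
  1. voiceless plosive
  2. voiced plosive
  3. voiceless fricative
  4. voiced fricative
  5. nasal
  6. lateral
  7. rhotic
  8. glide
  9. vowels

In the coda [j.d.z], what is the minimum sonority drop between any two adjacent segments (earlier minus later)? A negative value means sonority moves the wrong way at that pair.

/j/ is a glide (sonority 8).
/d/ is a voiced plosive (sonority 2).
/z/ is a voiced fricative (sonority 4).
/j/→/d/: change +6.
/d/→/z/: change -2.
Minimum = -2.

-2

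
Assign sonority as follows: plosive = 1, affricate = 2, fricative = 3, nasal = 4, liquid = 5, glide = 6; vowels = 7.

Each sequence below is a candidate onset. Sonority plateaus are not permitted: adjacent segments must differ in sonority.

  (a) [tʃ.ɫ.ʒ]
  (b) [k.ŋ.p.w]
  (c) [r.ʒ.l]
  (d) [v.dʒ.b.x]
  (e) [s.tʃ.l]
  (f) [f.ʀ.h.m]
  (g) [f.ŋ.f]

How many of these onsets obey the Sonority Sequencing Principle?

(a) [tʃ.ɫ.ʒ]: profile 2-5-3 — violates.
(b) [k.ŋ.p.w]: profile 1-4-1-6 — violates.
(c) [r.ʒ.l]: profile 5-3-5 — violates.
(d) [v.dʒ.b.x]: profile 3-2-1-3 — violates.
(e) [s.tʃ.l]: profile 3-2-5 — violates.
(f) [f.ʀ.h.m]: profile 3-5-3-4 — violates.
(g) [f.ŋ.f]: profile 3-4-3 — violates.

0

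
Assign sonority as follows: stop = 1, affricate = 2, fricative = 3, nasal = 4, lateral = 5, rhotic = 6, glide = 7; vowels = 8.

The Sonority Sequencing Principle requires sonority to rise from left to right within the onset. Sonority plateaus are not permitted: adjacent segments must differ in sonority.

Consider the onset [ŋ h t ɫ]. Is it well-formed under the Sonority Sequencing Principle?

/ŋ/ is a nasal (sonority 4).
/h/ is a fricative (sonority 3).
/t/ is a stop (sonority 1).
/ɫ/ is a lateral (sonority 5).
The profile is 4-3-1-5. Between /ŋ/ (4) and /h/ (3) sonority does not rise, so the cluster violates the SSP.

no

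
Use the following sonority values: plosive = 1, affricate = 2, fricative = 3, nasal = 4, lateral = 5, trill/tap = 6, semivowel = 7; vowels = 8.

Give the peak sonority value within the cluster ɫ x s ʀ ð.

/ɫ/ is a lateral (sonority 5).
/x/ is a fricative (sonority 3).
/s/ is a fricative (sonority 3).
/ʀ/ is a trill/tap (sonority 6).
/ð/ is a fricative (sonority 3).
The maximum is 6.

6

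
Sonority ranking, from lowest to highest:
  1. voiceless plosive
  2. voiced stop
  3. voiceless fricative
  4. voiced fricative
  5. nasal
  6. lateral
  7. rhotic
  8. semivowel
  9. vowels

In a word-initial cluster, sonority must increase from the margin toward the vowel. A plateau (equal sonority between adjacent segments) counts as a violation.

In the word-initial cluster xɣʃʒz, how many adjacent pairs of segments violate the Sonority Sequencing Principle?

/x/ is a voiceless fricative (sonority 3).
/ɣ/ is a voiced fricative (sonority 4).
/ʃ/ is a voiceless fricative (sonority 3).
/ʒ/ is a voiced fricative (sonority 4).
/z/ is a voiced fricative (sonority 4).
/x/→/ɣ/: 3→4 (rises) — ok.
/ɣ/→/ʃ/: 4→3 (does not rise) — violation.
/ʃ/→/ʒ/: 3→4 (rises) — ok.
/ʒ/→/z/: 4→4 (plateau) — violation.

2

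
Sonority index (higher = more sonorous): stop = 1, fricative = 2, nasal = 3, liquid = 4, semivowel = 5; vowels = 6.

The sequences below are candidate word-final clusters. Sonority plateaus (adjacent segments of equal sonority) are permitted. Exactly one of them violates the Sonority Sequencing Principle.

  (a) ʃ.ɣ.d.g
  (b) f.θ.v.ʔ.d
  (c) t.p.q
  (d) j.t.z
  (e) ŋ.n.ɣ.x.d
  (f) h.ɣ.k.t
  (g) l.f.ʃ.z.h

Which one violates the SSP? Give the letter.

d

(a) sonority 2-2-1-1: well-formed.
(b) sonority 2-2-2-1-1: well-formed.
(c) sonority 1-1-1: well-formed.
(d) sonority 5-1-2: ill-formed.
(e) sonority 3-3-2-2-1: well-formed.
(f) sonority 2-2-1-1: well-formed.
(g) sonority 4-2-2-2-2: well-formed.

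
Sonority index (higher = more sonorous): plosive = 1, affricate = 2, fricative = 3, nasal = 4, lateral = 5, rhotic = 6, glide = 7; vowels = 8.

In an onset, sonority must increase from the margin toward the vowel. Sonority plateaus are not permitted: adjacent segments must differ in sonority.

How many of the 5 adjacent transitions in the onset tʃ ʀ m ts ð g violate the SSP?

/tʃ/ is an affricate (sonority 2).
/ʀ/ is a rhotic (sonority 6).
/m/ is a nasal (sonority 4).
/ts/ is an affricate (sonority 2).
/ð/ is a fricative (sonority 3).
/g/ is a plosive (sonority 1).
/tʃ/→/ʀ/: 2→6 (rises) — ok.
/ʀ/→/m/: 6→4 (does not rise) — violation.
/m/→/ts/: 4→2 (does not rise) — violation.
/ts/→/ð/: 2→3 (rises) — ok.
/ð/→/g/: 3→1 (does not rise) — violation.

3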